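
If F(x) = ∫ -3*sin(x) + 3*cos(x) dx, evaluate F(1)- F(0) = -3 + 3*cos(1) + 3*sin(1)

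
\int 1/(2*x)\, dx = log(x/2)/2 + C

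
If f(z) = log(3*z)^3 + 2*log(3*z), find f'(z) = (3*log(z)^2 + 6*log(3)*log(z) + 2 + 3*log(3)^2)/z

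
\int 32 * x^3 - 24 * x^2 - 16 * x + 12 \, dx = 8*x^4 - 8*x^3 - 8*x^2 + 12*x + C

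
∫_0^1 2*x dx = 1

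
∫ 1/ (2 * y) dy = log(y)/2 + C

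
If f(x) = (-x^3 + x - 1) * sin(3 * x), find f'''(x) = 27*x^3*cos(3*x) + 81*x^2*sin(3*x) - 81*x*cos(3*x) - 33*sin(3*x) + 27*cos(3*x)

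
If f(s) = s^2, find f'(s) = 2*s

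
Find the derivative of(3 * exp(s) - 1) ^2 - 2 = 18*exp(2*s) - 6*exp(s)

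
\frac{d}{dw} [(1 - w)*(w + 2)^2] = -3*w^2 - 6*w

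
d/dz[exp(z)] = exp(z)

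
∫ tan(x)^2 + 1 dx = tan(x) + C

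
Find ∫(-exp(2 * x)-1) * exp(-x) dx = -2*sinh(x) + C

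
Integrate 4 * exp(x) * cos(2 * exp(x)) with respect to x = 2*sin(2*exp(x)) + C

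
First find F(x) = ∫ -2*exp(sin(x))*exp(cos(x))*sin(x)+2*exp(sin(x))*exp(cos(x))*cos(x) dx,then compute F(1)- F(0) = -2*E + 2*exp(cos(1) + sin(1))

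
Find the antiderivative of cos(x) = sin(x) + C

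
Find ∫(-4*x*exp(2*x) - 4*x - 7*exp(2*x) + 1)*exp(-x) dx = -2*(4*x + 3)*sinh(x) + C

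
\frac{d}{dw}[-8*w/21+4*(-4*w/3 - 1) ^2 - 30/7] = 128*w/9 + 72/7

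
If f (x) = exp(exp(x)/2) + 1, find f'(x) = exp(x + exp(x)/2)/2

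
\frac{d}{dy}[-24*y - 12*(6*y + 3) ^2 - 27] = -864*y - 456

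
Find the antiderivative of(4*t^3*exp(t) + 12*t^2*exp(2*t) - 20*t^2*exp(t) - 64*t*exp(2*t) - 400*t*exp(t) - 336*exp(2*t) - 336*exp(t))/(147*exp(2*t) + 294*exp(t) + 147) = 4*t*(t - 14)*(t + 6)*exp(t)/(147*(exp(t) + 1)) + C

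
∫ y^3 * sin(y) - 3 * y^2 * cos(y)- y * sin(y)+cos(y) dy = y*(1 - y^2)*cos(y) + C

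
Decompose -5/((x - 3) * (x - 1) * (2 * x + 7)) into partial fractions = -20/(117*(2*x + 7)) + 5/(18*(x - 1)) - 5/(26*(x - 3))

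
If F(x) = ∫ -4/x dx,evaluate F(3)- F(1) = -4*log(3)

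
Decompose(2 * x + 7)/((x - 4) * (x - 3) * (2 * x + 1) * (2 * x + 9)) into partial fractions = 1/(255*(2*x + 9)) + 1/(21*(2*x + 1)) - 13/(105*(x - 3)) + 5/(51*(x - 4))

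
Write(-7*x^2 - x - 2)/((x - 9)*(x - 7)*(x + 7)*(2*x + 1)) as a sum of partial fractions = -2/(285*(2*x + 1)) + 13/(112*(x + 7)) + 88/(105*(x - 7)) - 289/(304*(x - 9))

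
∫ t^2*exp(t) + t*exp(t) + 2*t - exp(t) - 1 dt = t*(t - 1)*(exp(t) + 1) + C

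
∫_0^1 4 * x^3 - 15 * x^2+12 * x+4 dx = 6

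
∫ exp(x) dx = exp(x) + C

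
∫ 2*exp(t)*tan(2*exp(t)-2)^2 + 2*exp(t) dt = tan(2*exp(t) - 2) + C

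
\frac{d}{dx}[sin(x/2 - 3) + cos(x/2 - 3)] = sqrt(2)*cos(x/2 - 3 + pi/4)/2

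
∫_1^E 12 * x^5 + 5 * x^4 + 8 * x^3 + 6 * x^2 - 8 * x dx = -3 + (2*E + exp(3))*(-2*E + exp(2) + 2*exp(3))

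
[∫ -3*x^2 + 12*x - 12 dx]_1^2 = -1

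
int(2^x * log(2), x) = 2^x + C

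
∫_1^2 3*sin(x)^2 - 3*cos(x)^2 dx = -3*sin(4)/2 + 3*sin(2)/2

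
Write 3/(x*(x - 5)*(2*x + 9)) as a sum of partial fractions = 4/(57*(2*x + 9)) + 3/(95*(x - 5)) - 1/(15*x)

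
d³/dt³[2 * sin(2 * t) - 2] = -16*cos(2*t)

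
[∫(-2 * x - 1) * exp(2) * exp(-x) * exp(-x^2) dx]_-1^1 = 1 - exp(2)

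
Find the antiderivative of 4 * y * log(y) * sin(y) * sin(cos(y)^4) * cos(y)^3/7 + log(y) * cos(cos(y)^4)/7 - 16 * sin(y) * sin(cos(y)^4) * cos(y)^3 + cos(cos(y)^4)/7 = (y*log(y)/7 - 4)*cos(cos(y)^4) + C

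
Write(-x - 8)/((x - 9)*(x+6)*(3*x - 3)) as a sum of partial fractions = -2/(315*(x + 6)) + 3/(56*(x - 1)) - 17/(360*(x - 9))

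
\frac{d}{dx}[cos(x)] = -sin(x)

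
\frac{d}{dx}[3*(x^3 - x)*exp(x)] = 3*x^3*exp(x) + 9*x^2*exp(x) - 3*x*exp(x) - 3*exp(x)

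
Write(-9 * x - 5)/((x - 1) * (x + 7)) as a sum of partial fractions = -29/(4*(x + 7)) - 7/(4*(x - 1))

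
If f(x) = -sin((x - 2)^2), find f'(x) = 2*(2 - x)*cos(x^2 - 4*x + 4)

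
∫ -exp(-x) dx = exp(-x) + C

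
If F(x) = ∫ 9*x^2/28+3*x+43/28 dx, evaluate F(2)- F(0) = 139/14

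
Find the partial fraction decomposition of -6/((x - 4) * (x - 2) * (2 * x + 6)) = -3/(35*(x + 3)) + 3/(10*(x - 2)) - 3/(14*(x - 4))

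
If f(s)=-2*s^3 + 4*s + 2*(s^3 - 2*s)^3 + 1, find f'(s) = 18*s^8 - 84*s^6 + 120*s^4 - 54*s^2 + 4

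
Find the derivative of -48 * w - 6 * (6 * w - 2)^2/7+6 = -432*w/7 - 192/7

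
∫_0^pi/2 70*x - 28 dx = -14*pi + 35*pi^2/4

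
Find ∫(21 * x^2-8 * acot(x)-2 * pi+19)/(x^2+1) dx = 21*x + (4*acot(x) + pi)^2/4 + 2*acot(x) + C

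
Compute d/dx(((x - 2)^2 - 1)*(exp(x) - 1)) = x^2*exp(x) - 2*x*exp(x) - 2*x - exp(x) + 4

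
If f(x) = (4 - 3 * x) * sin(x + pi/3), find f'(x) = -3*x*cos(x + pi/3) - 3*sin(x + pi/3) + 4*cos(x + pi/3)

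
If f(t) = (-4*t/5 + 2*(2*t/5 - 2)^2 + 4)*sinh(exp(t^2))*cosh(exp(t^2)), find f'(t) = 16*t^3*exp(t^2)*cosh(2*exp(t^2))/25 - 8*t^2*exp(t^2)*cosh(2*exp(t^2)) + 24*t*exp(t^2)*cosh(2*exp(t^2)) + 8*t*sinh(2*exp(t^2))/25 - 2*sinh(2*exp(t^2))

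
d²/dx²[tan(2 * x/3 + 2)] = 8*tan(2*x/3 + 2)^3/9 + 8*tan(2*x/3 + 2)/9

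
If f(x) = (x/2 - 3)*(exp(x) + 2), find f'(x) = x*exp(x)/2 - 5*exp(x)/2 + 1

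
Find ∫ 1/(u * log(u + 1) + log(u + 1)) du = log(log(u + 1)) + C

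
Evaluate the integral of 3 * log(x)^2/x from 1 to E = 1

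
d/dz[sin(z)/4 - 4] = cos(z)/4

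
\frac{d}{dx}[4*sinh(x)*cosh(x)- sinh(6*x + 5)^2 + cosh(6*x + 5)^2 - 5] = 4*cosh(2*x)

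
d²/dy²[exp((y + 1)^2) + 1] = 4*y^2*exp(y^2 + 2*y + 1) + 8*y*exp(y^2 + 2*y + 1) + 6*exp(y^2 + 2*y + 1)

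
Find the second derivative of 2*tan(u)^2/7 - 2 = 12*tan(u)^4/7 + 16*tan(u)^2/7 + 4/7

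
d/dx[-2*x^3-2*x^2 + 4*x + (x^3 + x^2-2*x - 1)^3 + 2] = 9*x^8 + 24*x^7 - 21*x^6 - 84*x^5 + 84*x^3 + 15*x^2 - 22*x - 2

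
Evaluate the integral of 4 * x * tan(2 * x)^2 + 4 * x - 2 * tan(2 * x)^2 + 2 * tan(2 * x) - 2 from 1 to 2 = -tan(2) + 3*tan(4)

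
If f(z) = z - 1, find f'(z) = 1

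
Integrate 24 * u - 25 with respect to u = 12*u^2 - 25*u + C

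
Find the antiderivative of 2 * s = s^2 + C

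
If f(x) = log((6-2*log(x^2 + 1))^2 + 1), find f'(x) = (16*x*log(x^2 + 1) - 48*x)/(4*x^2*log(x^2 + 1)^2 - 24*x^2*log(x^2 + 1) + 37*x^2 + 4*log(x^2 + 1)^2 - 24*log(x^2 + 1) + 37)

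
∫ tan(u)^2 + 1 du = tan(u) + C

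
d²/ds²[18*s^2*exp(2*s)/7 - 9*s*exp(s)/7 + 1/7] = 72*s^2*exp(2*s)/7 + 144*s*exp(2*s)/7 - 9*s*exp(s)/7 + 36*exp(2*s)/7 - 18*exp(s)/7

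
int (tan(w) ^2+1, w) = tan(w) + C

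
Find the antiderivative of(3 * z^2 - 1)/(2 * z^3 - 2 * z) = log(z^3 - z)/2 + C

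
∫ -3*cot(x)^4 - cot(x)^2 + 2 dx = (cot(x)^2 - 2)*cot(x) + C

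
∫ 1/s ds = log(3*s) + C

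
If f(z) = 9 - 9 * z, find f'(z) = -9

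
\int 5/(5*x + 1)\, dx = log(5*x + 1) + C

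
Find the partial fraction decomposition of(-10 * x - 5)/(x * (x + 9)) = -85/(9*(x + 9)) - 5/(9*x)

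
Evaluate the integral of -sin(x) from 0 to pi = -2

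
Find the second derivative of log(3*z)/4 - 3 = -1/(4*z^2)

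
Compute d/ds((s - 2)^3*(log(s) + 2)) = (3*s^3*log(s) + 7*s^3 - 12*s^2*log(s) - 30*s^2 + 12*s*log(s) + 36*s - 8)/s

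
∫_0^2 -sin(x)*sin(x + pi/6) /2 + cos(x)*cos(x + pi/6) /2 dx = sin(pi/6 + 4)/4 - 1/8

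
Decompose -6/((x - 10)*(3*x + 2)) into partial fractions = 9/(16*(3*x + 2)) - 3/(16*(x - 10))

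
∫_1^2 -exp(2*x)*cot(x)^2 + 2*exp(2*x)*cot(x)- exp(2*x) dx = exp(4)*cot(2) - exp(2)*cot(1)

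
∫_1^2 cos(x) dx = -sin(1) + sin(2)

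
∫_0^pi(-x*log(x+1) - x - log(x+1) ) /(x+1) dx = -pi*log(1 + pi)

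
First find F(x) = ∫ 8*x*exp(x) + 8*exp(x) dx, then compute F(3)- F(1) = -8*E + 24*exp(3)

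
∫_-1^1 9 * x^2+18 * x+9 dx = 24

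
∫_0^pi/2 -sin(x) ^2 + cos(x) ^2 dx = 0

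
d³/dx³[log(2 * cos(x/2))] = -sin(x/2)/(4*cos(x/2)^3)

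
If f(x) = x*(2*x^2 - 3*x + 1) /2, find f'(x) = 3*x^2 - 3*x + 1/2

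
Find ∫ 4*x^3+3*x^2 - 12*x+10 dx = x^4 + x^3 - 6*x^2 + 10*x + C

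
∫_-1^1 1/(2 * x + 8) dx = -log(3)/2 + log(5)/2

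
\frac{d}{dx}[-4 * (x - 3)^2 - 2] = 24 - 8*x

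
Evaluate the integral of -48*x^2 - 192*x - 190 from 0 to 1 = -302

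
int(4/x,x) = 4*log(x) + C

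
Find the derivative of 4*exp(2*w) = 8*exp(2*w)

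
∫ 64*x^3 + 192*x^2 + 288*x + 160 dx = 16*x^4 + 64*x^3 + 144*x^2 + 160*x + C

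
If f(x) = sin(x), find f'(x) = cos(x)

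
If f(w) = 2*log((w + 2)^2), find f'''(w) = 8/(w^3 + 6*w^2 + 12*w + 8)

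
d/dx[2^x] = 2^x*log(2)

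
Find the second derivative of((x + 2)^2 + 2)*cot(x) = 2*x^2/tan(x) + 2*x^2/tan(x)^3 - 4*x + 8*x/tan(x) - 4*x/tan(x)^2 + 8*x/tan(x)^3 - 8 + 14/tan(x) - 8/tan(x)^2 + 12/tan(x)^3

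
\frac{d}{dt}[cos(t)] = -sin(t)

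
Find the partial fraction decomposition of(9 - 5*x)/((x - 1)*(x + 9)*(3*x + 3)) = 9/(40*(x + 9)) - 7/(24*(x + 1)) + 1/(15*(x - 1))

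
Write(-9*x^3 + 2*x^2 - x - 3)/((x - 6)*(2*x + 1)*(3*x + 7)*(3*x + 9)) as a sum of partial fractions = 1121/(550*(3*x + 7)) + 7/(2145*(2*x + 1)) - 29/(30*(x + 3)) - 209/(975*(x - 6))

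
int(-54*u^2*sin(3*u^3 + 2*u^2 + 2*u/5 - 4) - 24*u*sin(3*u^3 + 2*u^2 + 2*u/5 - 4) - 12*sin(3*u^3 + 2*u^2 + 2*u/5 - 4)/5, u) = 6*cos(3*u^3 + 2*u^2 + 2*u/5 - 4) + C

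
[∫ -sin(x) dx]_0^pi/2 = -1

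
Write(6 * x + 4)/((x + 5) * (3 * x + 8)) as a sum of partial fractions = -36/(7*(3*x + 8)) + 26/(7*(x + 5))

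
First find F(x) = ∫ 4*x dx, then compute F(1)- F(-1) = 0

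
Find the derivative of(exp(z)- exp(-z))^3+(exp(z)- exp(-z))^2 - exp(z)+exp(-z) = (3*exp(6*z) + 2*exp(5*z) - 4*exp(4*z) - 4*exp(2*z) - 2*exp(z) + 3)*exp(-3*z)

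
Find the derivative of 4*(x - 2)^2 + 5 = 8*x - 16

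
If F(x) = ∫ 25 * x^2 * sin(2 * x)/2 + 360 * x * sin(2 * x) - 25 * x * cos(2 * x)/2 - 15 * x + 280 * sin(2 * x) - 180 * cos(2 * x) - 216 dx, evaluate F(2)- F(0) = -322 - 525*cos(4)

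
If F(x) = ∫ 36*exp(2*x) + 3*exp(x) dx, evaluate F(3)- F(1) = -18*exp(2) - 3*E + 3*exp(3) + 18*exp(6)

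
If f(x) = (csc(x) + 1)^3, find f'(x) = -3*(sin(x) + 1)^2*cos(x)/sin(x)^4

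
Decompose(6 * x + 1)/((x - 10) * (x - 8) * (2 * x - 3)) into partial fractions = 40/(221*(2*x - 3)) - 49/(26*(x - 8)) + 61/(34*(x - 10))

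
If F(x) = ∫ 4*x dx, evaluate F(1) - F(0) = 2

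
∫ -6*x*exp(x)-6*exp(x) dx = -6*x*exp(x) + C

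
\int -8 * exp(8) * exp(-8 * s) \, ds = exp(8 - 8*s) + C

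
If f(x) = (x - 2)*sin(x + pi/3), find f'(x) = x*cos(x + pi/3) + sin(x + pi/3) - 2*cos(x + pi/3)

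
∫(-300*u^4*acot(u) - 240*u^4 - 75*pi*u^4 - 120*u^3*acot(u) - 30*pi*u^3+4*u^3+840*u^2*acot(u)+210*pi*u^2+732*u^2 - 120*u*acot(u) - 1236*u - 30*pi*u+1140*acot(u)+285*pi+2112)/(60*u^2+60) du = -(20*acot(u) + 5*pi + 16)*(5*u^3 + 3*u^2 - 57*u + 60)/60 + C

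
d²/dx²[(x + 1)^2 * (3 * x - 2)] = 18*x + 8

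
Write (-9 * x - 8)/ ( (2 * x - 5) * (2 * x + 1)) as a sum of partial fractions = 7/(12*(2*x + 1)) - 61/(12*(2*x - 5))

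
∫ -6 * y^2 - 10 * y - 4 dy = -2*y^3 - 5*y^2 - 4*y + C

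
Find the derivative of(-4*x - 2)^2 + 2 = 32*x + 16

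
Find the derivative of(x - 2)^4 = 4*x^3 - 24*x^2 + 48*x - 32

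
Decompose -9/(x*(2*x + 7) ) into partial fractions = 18/(7*(2*x + 7)) - 9/(7*x)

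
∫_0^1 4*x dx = 2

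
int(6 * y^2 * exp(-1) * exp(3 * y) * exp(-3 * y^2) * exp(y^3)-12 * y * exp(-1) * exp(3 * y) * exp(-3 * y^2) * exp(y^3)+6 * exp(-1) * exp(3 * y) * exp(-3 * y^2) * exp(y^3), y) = 2*exp((y - 1)^3) + C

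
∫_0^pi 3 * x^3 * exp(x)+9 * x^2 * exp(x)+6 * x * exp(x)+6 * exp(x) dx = 3*(2*pi + pi^3)*exp(pi)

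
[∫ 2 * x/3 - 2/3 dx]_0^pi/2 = -1/3 + (-1 + pi/2)^2/3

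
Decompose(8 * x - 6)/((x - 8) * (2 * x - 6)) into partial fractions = -9/(5*(x - 3)) + 29/(5*(x - 8))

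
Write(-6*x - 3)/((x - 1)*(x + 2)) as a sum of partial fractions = -3/(x + 2) - 3/(x - 1)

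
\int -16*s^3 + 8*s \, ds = -4*s^4 + 4*s^2 + C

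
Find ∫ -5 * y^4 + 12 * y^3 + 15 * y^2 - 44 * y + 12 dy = -y^5 + 3*y^4 + 5*y^3 - 22*y^2 + 12*y + C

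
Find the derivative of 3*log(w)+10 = 3/w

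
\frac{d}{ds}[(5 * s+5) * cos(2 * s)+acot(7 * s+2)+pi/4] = (-490*s^3*sin(2*s) - 770*s^2*sin(2*s) + 245*s^2*cos(2*s) - 330*s*sin(2*s) + 140*s*cos(2*s) - 50*sin(2*s) + 25*cos(2*s) - 7)/(49*s^2 + 28*s + 5)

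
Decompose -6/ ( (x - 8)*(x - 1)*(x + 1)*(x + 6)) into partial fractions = 3/(245*(x + 6)) - 1/(15*(x + 1)) + 3/(49*(x - 1)) - 1/(147*(x - 8))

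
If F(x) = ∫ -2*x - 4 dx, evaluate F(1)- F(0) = -5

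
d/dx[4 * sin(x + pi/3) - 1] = 4*cos(x + pi/3)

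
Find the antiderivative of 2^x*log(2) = 2^x + C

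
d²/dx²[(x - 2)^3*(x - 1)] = 12*x^2 - 42*x + 36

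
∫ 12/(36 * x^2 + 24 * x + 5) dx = -2*acot(6*x + 2) + C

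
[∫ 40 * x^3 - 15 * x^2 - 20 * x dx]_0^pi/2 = 5*pi*(-pi - pi^2/4 + pi^3/4)/2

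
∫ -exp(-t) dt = exp(-t) + C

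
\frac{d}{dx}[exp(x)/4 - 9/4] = exp(x)/4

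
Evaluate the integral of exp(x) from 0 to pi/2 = -1 + exp(pi/2)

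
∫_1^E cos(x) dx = -sin(1) + sin(E)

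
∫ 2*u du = u^2 + C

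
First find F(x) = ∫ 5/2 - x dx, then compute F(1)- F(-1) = 5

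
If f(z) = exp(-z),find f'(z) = -exp(-z)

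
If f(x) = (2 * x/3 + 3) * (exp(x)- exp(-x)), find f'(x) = (2*x*exp(2*x) + 2*x + 11*exp(2*x) + 7)*exp(-x)/3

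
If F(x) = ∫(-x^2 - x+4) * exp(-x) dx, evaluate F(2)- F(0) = 1 + 9*exp(-2)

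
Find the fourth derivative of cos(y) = cos(y)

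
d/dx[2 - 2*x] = -2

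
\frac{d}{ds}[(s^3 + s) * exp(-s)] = (-s^3 + 3*s^2 - s + 1)*exp(-s)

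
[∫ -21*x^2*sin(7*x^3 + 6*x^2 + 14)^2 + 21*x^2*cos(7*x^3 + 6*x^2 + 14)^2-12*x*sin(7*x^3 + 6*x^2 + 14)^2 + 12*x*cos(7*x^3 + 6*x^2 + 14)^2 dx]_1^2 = sin(188)/2 - sin(54)/2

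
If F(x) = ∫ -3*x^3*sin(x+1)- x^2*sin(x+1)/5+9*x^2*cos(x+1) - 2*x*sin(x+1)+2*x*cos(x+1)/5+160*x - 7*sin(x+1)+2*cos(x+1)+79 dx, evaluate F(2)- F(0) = 179*cos(3)/5 - 7*cos(1) + 478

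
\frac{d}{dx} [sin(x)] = cos(x)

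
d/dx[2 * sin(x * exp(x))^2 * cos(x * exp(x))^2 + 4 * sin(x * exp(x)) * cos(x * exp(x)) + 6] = (x*sin(4*x*exp(x)) + 4*x*cos(2*x*exp(x)) + sin(4*x*exp(x)) + 4*cos(2*x*exp(x)))*exp(x)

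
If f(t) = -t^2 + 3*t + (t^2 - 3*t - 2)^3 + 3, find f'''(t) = 120*t^3 - 540*t^2 + 504*t + 54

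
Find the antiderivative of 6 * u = 3*u^2 + C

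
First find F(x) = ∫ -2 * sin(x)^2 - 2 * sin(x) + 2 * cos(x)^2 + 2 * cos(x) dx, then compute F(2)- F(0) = -4 + (cos(2) + sin(2) + 1)^2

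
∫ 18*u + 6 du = 9*u^2 + 6*u + C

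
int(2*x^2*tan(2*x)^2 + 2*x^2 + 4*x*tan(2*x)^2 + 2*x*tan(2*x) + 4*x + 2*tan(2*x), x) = x*(x + 2)*tan(2*x) + C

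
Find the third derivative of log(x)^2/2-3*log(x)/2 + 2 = (2*log(x) - 6)/x^3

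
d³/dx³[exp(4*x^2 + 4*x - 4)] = 512*x^3*exp(4*x^2 + 4*x - 4) + 768*x^2*exp(4*x^2 + 4*x - 4) + 576*x*exp(4*x^2 + 4*x - 4) + 160*exp(4*x^2 + 4*x - 4)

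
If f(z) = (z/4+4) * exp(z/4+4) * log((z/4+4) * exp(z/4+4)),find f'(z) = z*exp(z/4 + 4)*log(z*exp(4)*exp(z/4)/4 + 4*exp(4)*exp(z/4))/16 + z*exp(z/4 + 4)/16 + 5*exp(z/4 + 4)*log(z*exp(4)*exp(z/4)/4 + 4*exp(4)*exp(z/4))/4 + 5*exp(z/4 + 4)/4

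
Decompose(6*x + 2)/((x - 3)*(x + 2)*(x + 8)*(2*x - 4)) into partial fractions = 23/(660*(x + 8)) - 1/(24*(x + 2)) - 7/(40*(x - 2)) + 2/(11*(x - 3))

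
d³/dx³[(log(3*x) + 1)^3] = (6*log(x)^2 - 6*log(x) + 12*log(3)*log(x) - 6*log(3) - 6 + 6*log(3)^2)/x^3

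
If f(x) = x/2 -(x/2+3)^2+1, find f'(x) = -x/2 - 5/2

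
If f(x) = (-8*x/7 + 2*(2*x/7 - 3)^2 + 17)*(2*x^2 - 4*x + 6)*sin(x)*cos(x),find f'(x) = 16*x^4*cos(2*x)/49 + 32*x^3*sin(2*x)/49 - 480*x^3*cos(2*x)/49 - 720*x^2*sin(2*x)/49 + 4374*x^2*cos(2*x)/49 + 4374*x*sin(2*x)/49 - 1172*x*cos(2*x)/7 - 586*sin(2*x)/7 + 210*cos(2*x)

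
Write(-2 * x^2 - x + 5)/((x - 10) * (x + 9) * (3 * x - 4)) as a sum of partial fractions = -1/(806*(3*x - 4)) - 148/(589*(x + 9)) - 205/(494*(x - 10))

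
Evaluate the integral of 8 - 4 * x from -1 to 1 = 16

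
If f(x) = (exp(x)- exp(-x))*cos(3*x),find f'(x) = (-3*exp(2*x)*sin(3*x) + exp(2*x)*cos(3*x) + 3*sin(3*x) + cos(3*x))*exp(-x)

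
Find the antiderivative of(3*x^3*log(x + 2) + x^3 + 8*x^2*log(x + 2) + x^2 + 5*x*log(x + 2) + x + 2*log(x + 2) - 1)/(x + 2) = (x^3 + x^2 + x - 1)*log(x + 2) + C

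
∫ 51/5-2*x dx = -x^2 + 51*x/5 + C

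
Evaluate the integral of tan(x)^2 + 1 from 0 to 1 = tan(1)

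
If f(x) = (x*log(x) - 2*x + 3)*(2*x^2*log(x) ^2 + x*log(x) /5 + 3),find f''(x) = (60*x^2*log(x)^3 + 30*x^2*log(x)^2 - 140*x^2*log(x) - 40*x^2 + 62*x*log(x)^2 + 182*x*log(x) + 56*x + 18)/(5*x)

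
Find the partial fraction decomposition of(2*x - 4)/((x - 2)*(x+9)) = 2/(x + 9)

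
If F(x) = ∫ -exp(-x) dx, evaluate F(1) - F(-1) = -E + exp(-1)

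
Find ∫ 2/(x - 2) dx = 2*log(x - 2) + C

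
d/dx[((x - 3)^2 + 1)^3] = 6*x^5 - 90*x^4 + 552*x^3 - 1728*x^2 + 2760*x - 1800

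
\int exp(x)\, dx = exp(x) + C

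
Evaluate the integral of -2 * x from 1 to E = 1 - exp(2)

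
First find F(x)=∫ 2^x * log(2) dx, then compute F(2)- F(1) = 2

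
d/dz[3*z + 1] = 3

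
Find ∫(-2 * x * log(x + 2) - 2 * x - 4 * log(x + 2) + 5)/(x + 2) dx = (5 - 2*x)*log(x + 2) + C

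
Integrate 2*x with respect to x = x^2 + C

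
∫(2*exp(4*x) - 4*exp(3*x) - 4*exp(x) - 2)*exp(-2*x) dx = ((exp(x) - 2)*exp(x) - 1)^2*exp(-2*x) + C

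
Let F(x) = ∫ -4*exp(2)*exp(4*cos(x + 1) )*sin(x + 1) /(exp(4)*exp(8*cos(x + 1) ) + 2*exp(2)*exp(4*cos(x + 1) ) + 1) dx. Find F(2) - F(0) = -exp(2 + 4*cos(1))/(1 + exp(2 + 4*cos(1))) + exp(2)/(exp(2) + exp(-4*cos(3)))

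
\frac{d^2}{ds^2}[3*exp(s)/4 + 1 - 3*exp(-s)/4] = (3*exp(2*s) - 3)*exp(-s)/4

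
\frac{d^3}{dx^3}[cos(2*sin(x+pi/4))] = 12*sin(x + pi/4)*cos(x + pi/4)*cos(2*sin(x + pi/4)) + 8*sin(2*sin(x + pi/4))*cos(x + pi/4)^3 + 2*sin(2*sin(x + pi/4))*cos(x + pi/4)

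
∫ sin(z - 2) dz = -cos(z - 2) + C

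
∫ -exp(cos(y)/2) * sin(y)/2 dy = exp(cos(y)/2) + C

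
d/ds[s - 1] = 1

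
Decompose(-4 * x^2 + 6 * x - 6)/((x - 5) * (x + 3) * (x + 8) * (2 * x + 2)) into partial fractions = 31/(91*(x + 8)) - 3/(8*(x + 3)) + 2/(21*(x + 1)) - 19/(312*(x - 5))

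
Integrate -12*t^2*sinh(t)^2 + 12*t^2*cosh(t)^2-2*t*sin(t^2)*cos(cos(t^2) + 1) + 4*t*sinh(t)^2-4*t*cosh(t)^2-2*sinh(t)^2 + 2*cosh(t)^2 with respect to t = 4*t^3 - 2*t^2 + 2*t + sin(cos(t^2) + 1) + C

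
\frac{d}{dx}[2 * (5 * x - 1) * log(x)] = (10*x*log(x) + 10*x - 2)/x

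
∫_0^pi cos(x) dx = 0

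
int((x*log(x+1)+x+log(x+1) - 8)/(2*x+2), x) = (x - 8)*log(x + 1)/2 + C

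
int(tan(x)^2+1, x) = tan(x) + C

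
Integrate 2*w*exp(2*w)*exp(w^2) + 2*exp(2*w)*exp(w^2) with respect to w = exp((w + 1)^2 - 1) + C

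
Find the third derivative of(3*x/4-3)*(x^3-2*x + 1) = 18*x - 18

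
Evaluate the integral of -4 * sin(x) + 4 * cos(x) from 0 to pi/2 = 0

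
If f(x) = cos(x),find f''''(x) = cos(x)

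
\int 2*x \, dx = x^2 + C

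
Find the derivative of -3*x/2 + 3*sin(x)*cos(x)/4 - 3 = 3*cos(2*x)/4 - 3/2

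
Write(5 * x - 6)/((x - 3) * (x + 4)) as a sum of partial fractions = 26/(7*(x + 4)) + 9/(7*(x - 3))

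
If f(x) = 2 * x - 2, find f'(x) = 2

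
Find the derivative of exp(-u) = -exp(-u)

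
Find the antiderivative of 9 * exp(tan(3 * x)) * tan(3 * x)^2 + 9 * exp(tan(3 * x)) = 3*exp(tan(3*x)) + C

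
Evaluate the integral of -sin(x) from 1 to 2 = -cos(1) + cos(2)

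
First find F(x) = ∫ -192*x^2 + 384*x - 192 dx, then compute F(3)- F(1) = -512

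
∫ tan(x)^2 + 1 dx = tan(x) + C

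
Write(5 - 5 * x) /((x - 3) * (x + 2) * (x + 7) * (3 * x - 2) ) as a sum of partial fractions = -45/(1288*(3*x - 2)) - 4/(115*(x + 7)) + 3/(40*(x + 2)) - 1/(35*(x - 3))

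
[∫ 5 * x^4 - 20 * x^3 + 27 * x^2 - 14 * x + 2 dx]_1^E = (-1 + E)^3*(-2*E + exp(2))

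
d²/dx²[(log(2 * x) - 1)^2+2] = (-2*log(x) - 2*log(2) + 4)/x^2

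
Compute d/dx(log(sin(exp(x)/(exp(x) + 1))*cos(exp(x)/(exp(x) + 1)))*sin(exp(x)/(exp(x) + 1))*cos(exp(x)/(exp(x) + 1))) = (log(sin(2*exp(x)/(exp(x) + 1))/2) + 1)*exp(x)*cos(2*exp(x)/(exp(x) + 1))/(exp(2*x) + 2*exp(x) + 1)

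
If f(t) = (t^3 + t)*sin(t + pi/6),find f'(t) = t^3*cos(t + pi/6) + 3*t^2*sin(t + pi/6) + t*cos(t + pi/6) + sin(t + pi/6)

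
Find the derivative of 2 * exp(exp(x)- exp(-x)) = (2*exp(exp(x) - exp(-x)) + 2*exp(2*x + exp(x) - exp(-x)))*exp(-x)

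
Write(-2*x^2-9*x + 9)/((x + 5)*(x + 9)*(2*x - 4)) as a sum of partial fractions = -9/(11*(x + 9)) - 1/(14*(x + 5)) - 17/(154*(x - 2))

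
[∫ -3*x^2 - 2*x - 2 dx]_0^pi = -pi^3 - pi^2 - 2*pi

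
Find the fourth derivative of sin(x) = sin(x)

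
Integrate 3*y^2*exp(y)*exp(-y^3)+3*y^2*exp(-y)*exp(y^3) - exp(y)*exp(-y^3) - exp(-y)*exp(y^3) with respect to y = -exp(-y^3 + y) + exp(y^3 - y) + C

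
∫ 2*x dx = x^2 + C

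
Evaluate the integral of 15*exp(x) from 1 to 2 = -15*E + 15*exp(2)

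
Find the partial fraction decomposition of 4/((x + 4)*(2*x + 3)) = 8/(5*(2*x + 3)) - 4/(5*(x + 4))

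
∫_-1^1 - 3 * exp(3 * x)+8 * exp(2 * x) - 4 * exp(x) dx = -(-1 + E)^3 - (-1 + exp(-1))^2 - exp(-1) + (-1 + exp(-1))^3 + E + (-1 + E)^2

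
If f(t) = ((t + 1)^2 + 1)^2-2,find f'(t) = 4*t^3 + 12*t^2 + 16*t + 8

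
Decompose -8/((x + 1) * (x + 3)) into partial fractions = 4/(x + 3) - 4/(x + 1)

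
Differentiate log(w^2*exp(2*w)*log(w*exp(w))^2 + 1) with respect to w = (2*w^2*(w + log(w))^2*exp(2*w) + 2*w^2*(w + log(w))*exp(2*w) + 2*w*(w + log(w))^2*exp(2*w) + 2*w*(w + log(w))*exp(2*w))/(w^2*(w + log(w))^2*exp(2*w) + 1)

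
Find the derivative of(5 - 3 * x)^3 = -81*x^2 + 270*x - 225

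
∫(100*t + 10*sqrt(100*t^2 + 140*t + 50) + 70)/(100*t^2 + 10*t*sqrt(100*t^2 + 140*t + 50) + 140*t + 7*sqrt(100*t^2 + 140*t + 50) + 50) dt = log(10*t + sqrt((10*t + 7)^2 + 1) + 7) + C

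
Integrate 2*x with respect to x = x^2 + C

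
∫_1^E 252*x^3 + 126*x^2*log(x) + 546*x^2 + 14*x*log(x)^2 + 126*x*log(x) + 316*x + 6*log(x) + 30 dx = -385 + 30*E + 18*exp(2) + 7*(5*E + 3*exp(2))^2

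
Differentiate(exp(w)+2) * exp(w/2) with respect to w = 3*exp(3*w/2)/2 + exp(w/2)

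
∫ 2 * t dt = t^2 + C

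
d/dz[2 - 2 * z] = -2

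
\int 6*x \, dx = 3*x^2 + C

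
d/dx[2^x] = 2^x*log(2)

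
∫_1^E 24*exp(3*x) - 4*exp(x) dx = -8*exp(3) - 4*exp(E) + 4*E + 8*exp(3*E)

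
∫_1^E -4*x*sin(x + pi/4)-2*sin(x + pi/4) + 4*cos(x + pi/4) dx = (2 + 4*E)*cos(pi/4 + E) - 6*cos(pi/4 + 1)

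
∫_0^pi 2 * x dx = pi^2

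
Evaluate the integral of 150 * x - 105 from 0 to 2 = 90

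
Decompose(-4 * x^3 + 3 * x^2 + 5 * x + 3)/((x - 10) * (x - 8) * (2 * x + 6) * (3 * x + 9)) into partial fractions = -14351/(122694*(x + 3)) + 41/(286*(x + 3)^2) + 1813/(1452*(x - 8)) - 3647/(2028*(x - 10))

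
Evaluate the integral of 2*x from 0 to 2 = 4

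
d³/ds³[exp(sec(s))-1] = (-1 - 3/cos(s) + 5/cos(s)^2 + 6/cos(s)^3 + cos(s)^(-4))*exp(1/cos(s))*sin(s)/cos(s)^2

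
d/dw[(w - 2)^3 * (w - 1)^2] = 5*w^4 - 32*w^3 + 75*w^2 - 76*w + 28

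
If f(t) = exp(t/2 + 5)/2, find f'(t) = exp(t/2 + 5)/4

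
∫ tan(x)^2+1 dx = tan(x) + C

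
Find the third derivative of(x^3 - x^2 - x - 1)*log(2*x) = (6*x^3*log(x) + 6*x^3*log(2) + 11*x^3 - 2*x^2 + x - 2)/x^3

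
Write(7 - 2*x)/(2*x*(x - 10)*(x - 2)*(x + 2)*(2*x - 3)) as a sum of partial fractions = 32/(357*(2*x - 3)) + 11/(1344*(x + 2)) - 3/(128*(x - 2)) - 13/(32640*(x - 10)) - 7/(240*x)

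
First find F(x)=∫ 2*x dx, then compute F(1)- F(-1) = 0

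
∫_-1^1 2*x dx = 0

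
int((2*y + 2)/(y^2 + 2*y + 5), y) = log((y + 1)^2 + 4) + C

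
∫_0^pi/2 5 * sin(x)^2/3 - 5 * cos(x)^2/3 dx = 0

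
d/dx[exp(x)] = exp(x)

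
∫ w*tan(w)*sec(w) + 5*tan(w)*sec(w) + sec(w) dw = (w + 5)*sec(w) + C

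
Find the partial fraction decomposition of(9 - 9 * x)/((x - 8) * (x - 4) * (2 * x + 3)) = 90/(209*(2*x + 3)) + 27/(44*(x - 4)) - 63/(76*(x - 8))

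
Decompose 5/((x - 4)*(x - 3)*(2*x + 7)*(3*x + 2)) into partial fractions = 135/(2618*(3*x + 2)) - 8/(663*(2*x + 7)) - 5/(143*(x - 3)) + 1/(42*(x - 4))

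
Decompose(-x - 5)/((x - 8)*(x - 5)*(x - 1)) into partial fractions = -3/(14*(x - 1)) + 5/(6*(x - 5)) - 13/(21*(x - 8))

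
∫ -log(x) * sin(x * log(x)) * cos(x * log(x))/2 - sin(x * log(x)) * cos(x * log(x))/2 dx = cos(x*log(x))^2/4 + C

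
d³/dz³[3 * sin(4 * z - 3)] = -192*cos(4*z - 3)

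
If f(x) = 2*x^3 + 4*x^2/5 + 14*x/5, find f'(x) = 6*x^2 + 8*x/5 + 14/5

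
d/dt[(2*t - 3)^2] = 8*t - 12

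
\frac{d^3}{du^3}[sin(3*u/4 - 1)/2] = -27*cos(3*u/4 - 1)/128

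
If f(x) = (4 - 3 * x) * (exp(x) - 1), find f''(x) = -3*x*exp(x) - 2*exp(x)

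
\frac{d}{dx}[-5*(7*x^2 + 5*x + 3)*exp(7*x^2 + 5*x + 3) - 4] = -490*x^3*exp(7*x^2 + 5*x + 3) - 525*x^2*exp(7*x^2 + 5*x + 3) - 405*x*exp(7*x^2 + 5*x + 3) - 100*exp(7*x^2 + 5*x + 3)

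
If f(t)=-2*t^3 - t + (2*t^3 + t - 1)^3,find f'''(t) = 4032*t^6 + 2520*t^4 - 1440*t^3 + 360*t^2 - 288*t + 30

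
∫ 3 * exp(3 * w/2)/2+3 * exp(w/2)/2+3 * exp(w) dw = (exp(w/2) + 1)^3 + C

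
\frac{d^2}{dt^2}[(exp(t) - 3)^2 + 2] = 4*exp(2*t) - 6*exp(t)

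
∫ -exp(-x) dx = exp(-x) + C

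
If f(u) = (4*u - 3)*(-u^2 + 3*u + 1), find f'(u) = -12*u^2 + 30*u - 5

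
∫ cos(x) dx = sin(x) + C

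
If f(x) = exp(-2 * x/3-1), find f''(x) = 4*exp(-2*x/3 - 1)/9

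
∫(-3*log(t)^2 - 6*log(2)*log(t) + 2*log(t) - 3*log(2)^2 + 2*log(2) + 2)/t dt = (-log(2*t)^2 + log(2*t) + 2)*log(2*t) + C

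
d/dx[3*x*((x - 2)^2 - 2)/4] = 9*x^2/4 - 6*x + 3/2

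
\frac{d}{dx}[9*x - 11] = 9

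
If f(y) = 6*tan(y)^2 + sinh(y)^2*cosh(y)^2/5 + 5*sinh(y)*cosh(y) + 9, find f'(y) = 12*sin(y)/cos(y)^3 + sinh(4*y)/10 + 5*cosh(2*y)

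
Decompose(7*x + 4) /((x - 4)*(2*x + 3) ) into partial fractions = 13/(11*(2*x + 3)) + 32/(11*(x - 4))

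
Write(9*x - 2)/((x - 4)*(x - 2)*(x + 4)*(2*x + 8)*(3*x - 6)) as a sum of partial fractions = 101/(20736*(x + 4)) + 19/(864*(x + 4)^2) - 35/(1296*(x - 2)) - 1/(27*(x - 2)^2) + 17/(768*(x - 4))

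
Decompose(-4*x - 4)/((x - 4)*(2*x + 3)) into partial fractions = -4/(11*(2*x + 3)) - 20/(11*(x - 4))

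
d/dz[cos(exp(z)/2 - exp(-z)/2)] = -(exp(2*z) + 1)*exp(-z)*sin(exp(z)/2 - exp(-z)/2)/2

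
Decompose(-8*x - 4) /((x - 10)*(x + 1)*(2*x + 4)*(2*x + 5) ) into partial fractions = -64/(75*(2*x + 5)) + 1/(2*(x + 2)) - 2/(33*(x + 1)) - 7/(550*(x - 10))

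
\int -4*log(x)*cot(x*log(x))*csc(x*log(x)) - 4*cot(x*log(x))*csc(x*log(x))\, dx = 4*csc(x*log(x)) + C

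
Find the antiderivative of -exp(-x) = exp(-x) + C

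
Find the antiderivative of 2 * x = x^2 + C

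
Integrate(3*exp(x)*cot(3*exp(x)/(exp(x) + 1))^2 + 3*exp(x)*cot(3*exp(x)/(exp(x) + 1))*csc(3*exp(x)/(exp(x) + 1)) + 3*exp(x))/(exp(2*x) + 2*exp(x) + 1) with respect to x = -cot(3*exp(x)/(exp(x) + 1)) - csc(3*exp(x)/(exp(x) + 1)) + C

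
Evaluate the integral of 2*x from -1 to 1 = 0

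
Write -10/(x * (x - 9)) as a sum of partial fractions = -10/(9*(x - 9)) + 10/(9*x)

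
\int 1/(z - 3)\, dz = log(9 - 3*z) + C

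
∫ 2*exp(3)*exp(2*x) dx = exp(2*x + 3) + C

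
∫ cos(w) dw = sin(w) + C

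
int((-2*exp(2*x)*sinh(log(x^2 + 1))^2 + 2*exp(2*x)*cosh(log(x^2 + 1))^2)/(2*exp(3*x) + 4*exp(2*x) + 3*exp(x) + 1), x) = log(1 + exp(2*x)/(exp(x) + 1)^2) + C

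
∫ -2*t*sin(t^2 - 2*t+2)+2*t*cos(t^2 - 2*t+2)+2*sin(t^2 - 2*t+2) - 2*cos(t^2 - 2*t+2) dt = sin((t - 1)^2 + 1) + cos((t - 1)^2 + 1) + C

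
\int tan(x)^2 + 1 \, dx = tan(x) + C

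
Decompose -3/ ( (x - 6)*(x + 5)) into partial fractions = 3/(11*(x + 5)) - 3/(11*(x - 6))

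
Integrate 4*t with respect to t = 2*t^2 + C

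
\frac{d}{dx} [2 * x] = 2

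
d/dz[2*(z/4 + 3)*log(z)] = (z*log(z) + z + 12)/(2*z)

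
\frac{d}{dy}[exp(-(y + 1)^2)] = (-2*y - 2)*exp(-y^2 - 2*y - 1)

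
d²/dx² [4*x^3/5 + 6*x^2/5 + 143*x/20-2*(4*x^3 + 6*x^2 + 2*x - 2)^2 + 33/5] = -960*x^4 - 1920*x^3 - 1248*x^2 - 456*x/5 + 412/5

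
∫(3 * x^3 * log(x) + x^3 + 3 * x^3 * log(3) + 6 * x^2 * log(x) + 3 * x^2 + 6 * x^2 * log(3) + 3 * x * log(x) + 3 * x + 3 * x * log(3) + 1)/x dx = (x + 1)^3*log(3*x) + C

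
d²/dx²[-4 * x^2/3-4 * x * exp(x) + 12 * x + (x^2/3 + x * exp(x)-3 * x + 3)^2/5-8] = 2*x^3*exp(x)/15 + 4*x^2*exp(2*x)/5 - 2*x^2*exp(x)/5 + 4*x^2/15 + 8*x*exp(2*x)/5 - 34*x*exp(x)/5 - 12*x/5 + 2*exp(2*x)/5 - 8*exp(x) + 26/15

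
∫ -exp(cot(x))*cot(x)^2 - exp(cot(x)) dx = exp(cot(x)) + C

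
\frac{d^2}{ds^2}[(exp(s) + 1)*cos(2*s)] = -4*exp(s)*sin(2*s) - 3*exp(s)*cos(2*s) - 4*cos(2*s)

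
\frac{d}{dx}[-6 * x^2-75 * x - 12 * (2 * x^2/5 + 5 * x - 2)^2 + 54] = -192*x^3/25 - 144*x^2 - 2868*x/5 + 165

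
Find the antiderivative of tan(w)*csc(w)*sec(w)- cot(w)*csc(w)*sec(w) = 2/sin(2*w) + C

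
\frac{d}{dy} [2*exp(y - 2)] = 2*exp(y - 2)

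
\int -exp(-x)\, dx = exp(-x) + C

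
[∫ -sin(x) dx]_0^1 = -1 + cos(1)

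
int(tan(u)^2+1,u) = tan(u) + C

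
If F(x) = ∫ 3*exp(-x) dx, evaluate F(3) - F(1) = -3*exp(-3) + 3*exp(-1)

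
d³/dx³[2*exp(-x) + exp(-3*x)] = (-2*exp(2*x) - 27)*exp(-3*x)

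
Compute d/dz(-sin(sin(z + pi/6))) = -cos(z + pi/6)*cos(sin(z + pi/6))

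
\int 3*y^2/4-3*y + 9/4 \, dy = y^3/4 - 3*y^2/2 + 9*y/4 + C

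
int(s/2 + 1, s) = s^2/4 + s + C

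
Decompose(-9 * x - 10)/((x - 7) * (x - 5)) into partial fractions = 55/(2*(x - 5)) - 73/(2*(x - 7))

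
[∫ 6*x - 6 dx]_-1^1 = -12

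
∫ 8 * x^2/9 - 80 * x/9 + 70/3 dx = 8*x^3/27 - 40*x^2/9 + 70*x/3 + C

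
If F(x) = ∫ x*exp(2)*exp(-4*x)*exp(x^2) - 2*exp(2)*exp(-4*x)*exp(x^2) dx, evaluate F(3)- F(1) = 0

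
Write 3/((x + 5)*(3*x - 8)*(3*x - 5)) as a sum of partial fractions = -3/(20*(3*x - 5)) + 3/(23*(3*x - 8)) + 3/(460*(x + 5))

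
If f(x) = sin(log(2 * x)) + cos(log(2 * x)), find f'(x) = sqrt(2)*cos(log(x) + log(2) + pi/4)/x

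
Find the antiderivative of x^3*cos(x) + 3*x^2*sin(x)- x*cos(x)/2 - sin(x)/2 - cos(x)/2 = (x^3 - x/2 - 1/2)*sin(x) + C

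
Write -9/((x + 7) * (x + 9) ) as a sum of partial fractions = 9/(2*(x + 9)) - 9/(2*(x + 7))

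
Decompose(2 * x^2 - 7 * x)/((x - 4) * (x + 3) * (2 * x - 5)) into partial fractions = 20/(33*(2*x - 5)) + 39/(77*(x + 3)) + 4/(21*(x - 4))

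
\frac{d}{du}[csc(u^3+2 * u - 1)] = -2*(3*u^2 + 2)*cos(u^3 + 2*u - 1)/(1 - cos(2*u^3 + 4*u - 2))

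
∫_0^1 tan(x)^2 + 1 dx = tan(1)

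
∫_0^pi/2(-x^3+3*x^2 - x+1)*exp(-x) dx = (pi/2 + pi^3/8)*exp(-pi/2)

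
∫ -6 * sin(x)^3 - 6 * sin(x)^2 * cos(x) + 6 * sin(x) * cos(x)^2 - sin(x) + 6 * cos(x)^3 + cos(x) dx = sqrt(2)*(4*sin(x + pi/4) - cos(3*x + pi/4)) + C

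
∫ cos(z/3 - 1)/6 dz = sin(z/3 - 1)/2 + C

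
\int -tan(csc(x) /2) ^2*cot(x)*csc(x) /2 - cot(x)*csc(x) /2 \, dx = tan(csc(x)/2) + C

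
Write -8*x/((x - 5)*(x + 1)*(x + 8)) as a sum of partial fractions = 64/(91*(x + 8)) - 4/(21*(x + 1)) - 20/(39*(x - 5))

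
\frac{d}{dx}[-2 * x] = -2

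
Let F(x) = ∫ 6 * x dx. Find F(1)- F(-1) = 0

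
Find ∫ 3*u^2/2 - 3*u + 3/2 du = u^3/2 - 3*u^2/2 + 3*u/2 + C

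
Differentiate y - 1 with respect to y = 1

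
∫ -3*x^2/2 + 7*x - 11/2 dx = -x^3/2 + 7*x^2/2 - 11*x/2 + C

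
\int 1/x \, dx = log(-9*x) + C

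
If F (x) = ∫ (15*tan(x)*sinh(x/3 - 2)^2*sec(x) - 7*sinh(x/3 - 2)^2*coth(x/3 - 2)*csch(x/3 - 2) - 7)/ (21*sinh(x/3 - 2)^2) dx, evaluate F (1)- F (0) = -coth(5/3) - 5/7 - csch(5/3) + csch(2) + coth(2) + 5*sec(1)/7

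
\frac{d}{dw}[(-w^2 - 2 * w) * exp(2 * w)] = -2*w^2*exp(2*w) - 6*w*exp(2*w) - 2*exp(2*w)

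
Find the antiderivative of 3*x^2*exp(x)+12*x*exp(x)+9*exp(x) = 3*(x + 1)^2*exp(x) + C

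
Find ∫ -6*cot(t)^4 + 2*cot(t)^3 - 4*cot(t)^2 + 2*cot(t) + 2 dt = (2*cot(t)^2 - cot(t) - 2)*cot(t) + C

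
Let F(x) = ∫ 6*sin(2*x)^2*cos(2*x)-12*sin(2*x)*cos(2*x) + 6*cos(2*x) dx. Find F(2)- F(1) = (-1 + sin(4))^3 - (-1 + sin(2))^3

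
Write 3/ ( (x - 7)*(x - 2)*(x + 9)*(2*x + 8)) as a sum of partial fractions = -3/(1760*(x + 9)) + 1/(220*(x + 4)) - 1/(220*(x - 2)) + 3/(1760*(x - 7))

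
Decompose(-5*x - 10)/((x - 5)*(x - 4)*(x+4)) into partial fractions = 5/(36*(x + 4)) + 15/(4*(x - 4)) - 35/(9*(x - 5))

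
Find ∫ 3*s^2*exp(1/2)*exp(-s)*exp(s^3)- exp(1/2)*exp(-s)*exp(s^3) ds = exp(s^3 - s + 1/2) + C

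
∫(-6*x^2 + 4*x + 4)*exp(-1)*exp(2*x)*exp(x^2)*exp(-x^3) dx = 2*exp(-x^3 + x^2 + 2*x - 1) + C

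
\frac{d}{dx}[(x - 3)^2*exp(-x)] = (-x^2 + 8*x - 15)*exp(-x)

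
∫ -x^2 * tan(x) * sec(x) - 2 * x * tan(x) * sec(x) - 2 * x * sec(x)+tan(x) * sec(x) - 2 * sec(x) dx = (-x^2 - 2*x + 1)*sec(x) + C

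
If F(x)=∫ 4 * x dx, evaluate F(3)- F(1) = 16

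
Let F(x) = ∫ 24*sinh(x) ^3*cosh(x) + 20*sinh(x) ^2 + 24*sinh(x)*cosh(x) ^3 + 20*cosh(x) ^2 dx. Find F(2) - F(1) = -3*cosh(4)/2 - 10*sinh(2) + 3/2 + 10*sinh(4) + 12*sinh(2)^2*cosh(2)^2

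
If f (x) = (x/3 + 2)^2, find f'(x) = 2*x/9 + 4/3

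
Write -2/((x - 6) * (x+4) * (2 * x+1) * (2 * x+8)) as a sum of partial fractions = 8/(637*(2*x + 1)) - 27/(4900*(x + 4)) - 1/(70*(x + 4)^2) - 1/(1300*(x - 6))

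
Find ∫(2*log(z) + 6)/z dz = (log(z) + 3)^2 + C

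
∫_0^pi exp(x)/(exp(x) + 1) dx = -log(2) + log(1 + exp(pi))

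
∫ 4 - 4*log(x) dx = 4*x*(2 - log(x)) + C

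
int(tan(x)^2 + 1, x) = tan(x) + C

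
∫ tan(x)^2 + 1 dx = tan(x) + C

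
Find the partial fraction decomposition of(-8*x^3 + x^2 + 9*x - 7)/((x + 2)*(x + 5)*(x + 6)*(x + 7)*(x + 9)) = 5825/(168*(x + 9)) - 2723/(20*(x + 7)) + 1703/(12*(x + 6)) - 973/(24*(x + 5)) + 43/(420*(x + 2))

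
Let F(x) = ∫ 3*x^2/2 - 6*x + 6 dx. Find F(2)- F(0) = 4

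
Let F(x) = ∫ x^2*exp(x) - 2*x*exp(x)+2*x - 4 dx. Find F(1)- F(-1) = -8 - 9*exp(-1) + E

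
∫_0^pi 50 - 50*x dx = -(-4 + 5*pi)^2 + 16 + 10*pi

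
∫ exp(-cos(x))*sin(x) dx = exp(-cos(x)) + C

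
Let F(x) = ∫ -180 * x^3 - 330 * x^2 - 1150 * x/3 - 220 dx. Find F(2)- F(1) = -2240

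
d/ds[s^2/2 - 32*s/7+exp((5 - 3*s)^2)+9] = 18*s*exp(9*s^2 - 30*s + 25) + s - 30*exp(9*s^2 - 30*s + 25) - 32/7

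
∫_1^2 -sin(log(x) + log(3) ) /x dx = -cos(log(3)) + cos(log(6))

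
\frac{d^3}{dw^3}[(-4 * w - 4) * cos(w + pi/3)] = -4*w*sin(w + pi/3) - 4*sin(w + pi/3) + 12*cos(w + pi/3)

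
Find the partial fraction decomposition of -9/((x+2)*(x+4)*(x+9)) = -9/(35*(x + 9)) + 9/(10*(x + 4)) - 9/(14*(x + 2))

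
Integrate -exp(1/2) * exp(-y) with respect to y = exp(1/2 - y) + C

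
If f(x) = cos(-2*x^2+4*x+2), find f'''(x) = -64*x^3*sin(-2*x^2 + 4*x + 2) + 192*x^2*sin(-2*x^2 + 4*x + 2) - 192*x*sin(-2*x^2 + 4*x + 2) - 48*x*cos(-2*x^2 + 4*x + 2) + 64*sin(-2*x^2 + 4*x + 2) + 48*cos(-2*x^2 + 4*x + 2)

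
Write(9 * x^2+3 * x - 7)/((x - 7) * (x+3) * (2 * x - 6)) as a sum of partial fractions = 13/(24*(x + 3)) - 83/(48*(x - 3)) + 91/(16*(x - 7))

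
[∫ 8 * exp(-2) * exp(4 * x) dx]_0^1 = -2*exp(-2) + 2*exp(2)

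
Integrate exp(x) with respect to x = exp(x) + C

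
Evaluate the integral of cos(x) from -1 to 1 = 2*sin(1)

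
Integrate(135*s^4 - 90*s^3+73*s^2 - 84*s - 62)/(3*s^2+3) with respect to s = 15*s^3 - 15*s^2 - 62*s/3 + log(s^2 + 1) + C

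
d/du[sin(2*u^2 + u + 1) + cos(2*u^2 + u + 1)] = -4*u*sin(2*u^2 + u + 1) + 4*u*cos(2*u^2 + u + 1) - sin(2*u^2 + u + 1) + cos(2*u^2 + u + 1)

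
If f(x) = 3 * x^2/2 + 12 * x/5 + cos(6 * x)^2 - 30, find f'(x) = 3*x - 6*sin(12*x) + 12/5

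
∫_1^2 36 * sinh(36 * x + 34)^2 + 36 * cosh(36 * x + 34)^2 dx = -sinh(140)/2 + sinh(212)/2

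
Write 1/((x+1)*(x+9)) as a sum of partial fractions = -1/(8*(x + 9)) + 1/(8*(x + 1))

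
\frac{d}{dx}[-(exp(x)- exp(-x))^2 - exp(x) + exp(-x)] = (-2*exp(4*x) - exp(3*x) - exp(x) + 2)*exp(-2*x)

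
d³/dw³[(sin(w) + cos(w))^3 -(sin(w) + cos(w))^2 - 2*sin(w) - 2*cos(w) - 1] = -27*sqrt(2)*sin(3*w + pi/4)/2 + 8*cos(2*w) + sqrt(2)*cos(w + pi/4)/2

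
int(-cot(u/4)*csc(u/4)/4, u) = csc(u/4) + C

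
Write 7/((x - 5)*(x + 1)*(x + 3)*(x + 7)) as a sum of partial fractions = -7/(288*(x + 7)) + 7/(64*(x + 3)) - 7/(72*(x + 1)) + 7/(576*(x - 5))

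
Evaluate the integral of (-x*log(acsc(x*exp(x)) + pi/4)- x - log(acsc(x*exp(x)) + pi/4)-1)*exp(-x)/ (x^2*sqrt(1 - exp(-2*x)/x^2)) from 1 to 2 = -(acsc(E) + pi/4)*log(acsc(E) + pi/4) + (acsc(2*exp(2)) + pi/4)*log(acsc(2*exp(2)) + pi/4)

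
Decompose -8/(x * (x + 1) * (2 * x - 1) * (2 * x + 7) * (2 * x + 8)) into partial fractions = 4/(35*(2*x + 7)) - 4/(27*(2*x - 1)) - 1/(27*(x + 4)) - 4/(45*(x + 1)) + 1/(7*x)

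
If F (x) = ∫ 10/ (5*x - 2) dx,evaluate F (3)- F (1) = -2*log(3) + 2*log(13)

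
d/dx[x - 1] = 1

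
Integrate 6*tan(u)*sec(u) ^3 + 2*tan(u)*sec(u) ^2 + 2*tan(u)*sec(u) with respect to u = (2*sec(u)^2 + sec(u) + 2)*sec(u) + C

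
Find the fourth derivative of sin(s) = sin(s)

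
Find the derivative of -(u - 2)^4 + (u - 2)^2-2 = -4*u^3 + 24*u^2 - 46*u + 28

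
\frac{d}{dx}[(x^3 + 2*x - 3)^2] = 6*x^5 + 16*x^3 - 18*x^2 + 8*x - 12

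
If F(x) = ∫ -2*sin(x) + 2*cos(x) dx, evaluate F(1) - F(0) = -2 + 2*cos(1) + 2*sin(1)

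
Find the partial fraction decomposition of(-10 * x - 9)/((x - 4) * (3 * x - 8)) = 107/(4*(3*x - 8)) - 49/(4*(x - 4))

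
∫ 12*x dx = 6*x^2 + C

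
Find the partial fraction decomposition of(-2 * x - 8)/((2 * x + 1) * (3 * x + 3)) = -14/(3*(2*x + 1)) + 2/(x + 1)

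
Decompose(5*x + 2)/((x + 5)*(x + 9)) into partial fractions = 43/(4*(x + 9)) - 23/(4*(x + 5))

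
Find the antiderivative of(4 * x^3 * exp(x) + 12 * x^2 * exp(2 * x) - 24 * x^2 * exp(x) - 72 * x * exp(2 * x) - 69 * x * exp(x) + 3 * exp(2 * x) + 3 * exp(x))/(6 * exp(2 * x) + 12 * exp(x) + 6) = x*(4*x^2 - 36*x + 3)*exp(x)/(6*(exp(x) + 1)) + C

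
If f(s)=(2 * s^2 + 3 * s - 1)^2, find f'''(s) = 96*s + 72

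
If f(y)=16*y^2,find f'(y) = 32*y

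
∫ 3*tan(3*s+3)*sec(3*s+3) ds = sec(3*s + 3) + C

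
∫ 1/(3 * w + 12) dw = log(w + 4)/3 + C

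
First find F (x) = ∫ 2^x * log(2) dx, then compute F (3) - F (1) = 6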